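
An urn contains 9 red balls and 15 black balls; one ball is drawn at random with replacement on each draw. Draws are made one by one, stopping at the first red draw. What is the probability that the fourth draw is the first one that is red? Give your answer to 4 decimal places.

0.0916

Geometric (trials to first success), p = 0.375.
P(Y = 4) = (1−p)^3 · p = 0.24414 · 0.375 = 0.091553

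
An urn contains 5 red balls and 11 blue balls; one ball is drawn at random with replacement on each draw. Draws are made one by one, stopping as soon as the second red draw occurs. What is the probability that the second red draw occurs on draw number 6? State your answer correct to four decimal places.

0.1091

Y = trial on which the second success occurs; negative binomial, r=2, p=0.3125.
P(Y=6) = C(5,1) · p^2 · (1−p)^4
= 5 · 0.097656 · 0.2234 = 0.109084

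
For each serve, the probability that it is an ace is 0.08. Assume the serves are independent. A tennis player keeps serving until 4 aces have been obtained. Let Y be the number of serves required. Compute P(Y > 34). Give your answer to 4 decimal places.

Needing more than 34 serves ⇔ fewer than 4 successes in the first 34. With X ~ Binomial(34, 0.08), P(Y > 34) = P(X ≤ 3).
  k=0: C(34,0)·0.08^0·0.92^34 = 0.058720
  k=1: C(34,1)·0.08^1·0.92^33 = 0.173607
  k=2: C(34,2)·0.08^2·0.92^32 = 0.249088
  k=3: C(34,3)·0.08^3·0.92^31 = 0.231038
P(X ≤ 3) = 0.712454

0.7125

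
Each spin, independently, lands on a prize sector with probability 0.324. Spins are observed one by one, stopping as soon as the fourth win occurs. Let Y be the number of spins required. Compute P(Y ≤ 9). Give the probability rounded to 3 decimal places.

0.327

Finishing within 9 spins ⇔ at least 4 successes in the first 9. With X ~ Binomial(9, 0.324), P(Y ≤ 9) = 1 − P(X ≤ 3).
  k=0: C(9,0)·0.324^0·0.676^9 = 0.02948
  k=1: C(9,1)·0.324^1·0.676^8 = 0.12716
  k=2: C(9,2)·0.324^2·0.676^7 = 0.24379
  k=3: C(9,3)·0.324^3·0.676^6 = 0.27264
1 − 0.67308 = 0.32692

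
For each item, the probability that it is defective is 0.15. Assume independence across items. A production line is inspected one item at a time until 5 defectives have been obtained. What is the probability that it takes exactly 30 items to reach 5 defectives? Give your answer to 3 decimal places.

0.031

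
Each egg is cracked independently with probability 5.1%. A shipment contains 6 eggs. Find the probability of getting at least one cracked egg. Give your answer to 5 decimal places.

0.26954

P(at least one) = 1 − P(none) = 1 − (1 − 0.051)^6
= 1 − 0.7304614 = 0.2695386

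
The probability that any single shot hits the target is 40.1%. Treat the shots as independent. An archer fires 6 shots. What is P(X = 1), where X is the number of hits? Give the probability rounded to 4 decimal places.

0.1855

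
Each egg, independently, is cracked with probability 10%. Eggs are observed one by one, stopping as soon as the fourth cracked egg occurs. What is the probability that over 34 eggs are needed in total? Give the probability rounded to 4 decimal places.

Needing more than 34 eggs ⇔ fewer than 4 successes in the first 34. With X ~ Binomial(34, 0.10), P(Y > 34) = P(X ≤ 3).
  k=0: C(34,0)·0.10^0·0.90^34 = 0.027813
  k=1: C(34,1)·0.10^1·0.90^33 = 0.105071
  k=2: C(34,2)·0.10^2·0.90^32 = 0.192630
  k=3: C(34,3)·0.10^3·0.90^31 = 0.228302
P(X ≤ 3) = 0.553815

0.5538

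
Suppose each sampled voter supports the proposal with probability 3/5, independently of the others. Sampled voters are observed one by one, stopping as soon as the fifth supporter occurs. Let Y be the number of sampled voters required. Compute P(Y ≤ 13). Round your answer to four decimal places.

Finishing within 13 sampled voters ⇔ at least 5 successes in the first 13. With X ~ Binomial(13, 0.60), P(Y ≤ 13) = 1 − P(X ≤ 4).
  k=0: C(13,0)·0.60^0·0.40^13 = 0.000007
  k=1: C(13,1)·0.60^1·0.40^12 = 0.000131
  k=2: C(13,2)·0.60^2·0.40^11 = 0.001178
  k=3: C(13,3)·0.60^3·0.40^10 = 0.006478
  k=4: C(13,4)·0.60^4·0.40^9 = 0.024291
1 − 0.032084 = 0.967916

0.9679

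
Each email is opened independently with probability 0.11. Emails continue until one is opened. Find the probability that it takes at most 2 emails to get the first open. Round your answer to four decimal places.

Y = number of emails to the first success; geometric, p = 0.11.
P(Y ≤ 2) = 1 − (1−p)^2 = 1 − 0.792100 = 0.207900

0.2079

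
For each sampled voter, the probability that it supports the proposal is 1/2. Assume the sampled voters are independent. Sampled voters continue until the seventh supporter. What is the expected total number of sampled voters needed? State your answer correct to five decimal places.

14.00000

Y = total sampled voters until the seventh success; negative binomial with r=7, p=0.50.
E[Y] = r / p = 7 / 0.50 = 14.0000000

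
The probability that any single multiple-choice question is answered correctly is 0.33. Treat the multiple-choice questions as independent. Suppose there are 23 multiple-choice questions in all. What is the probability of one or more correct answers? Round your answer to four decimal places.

0.9999

P(at least one) = 1 − P(none) = 1 − (1 − 0.33)^23
= 1 − 0.000100 = 0.999900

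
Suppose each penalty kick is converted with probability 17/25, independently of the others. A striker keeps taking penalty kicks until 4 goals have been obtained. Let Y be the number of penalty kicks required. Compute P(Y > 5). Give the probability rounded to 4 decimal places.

0.5125

Needing more than 5 penalty kicks ⇔ fewer than 4 successes in the first 5. With X ~ Binomial(5, 0.68), P(Y > 5) = P(X ≤ 3).
  k=0: C(5,0)·0.68^0·0.32^5 = 0.003355
  k=1: C(5,1)·0.68^1·0.32^4 = 0.035652
  k=2: C(5,2)·0.68^2·0.32^3 = 0.151519
  k=3: C(5,3)·0.68^3·0.32^2 = 0.321978
P(X ≤ 3) = 0.512505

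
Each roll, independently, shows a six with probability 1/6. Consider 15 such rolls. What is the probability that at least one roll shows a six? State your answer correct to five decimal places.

0.93509

P(at least one) = 1 − P(none) = 1 − (1 − 0.166667)^15
= 1 − 0.0649055 = 0.9350945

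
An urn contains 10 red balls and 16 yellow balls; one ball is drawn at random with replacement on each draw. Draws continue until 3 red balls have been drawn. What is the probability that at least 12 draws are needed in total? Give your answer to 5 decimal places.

0.14072

Needing more than 11 draws ⇔ fewer than 3 successes in the first 11. With X ~ Binomial(11, 0.384615), P(Y > 11) = P(X ≤ 2).
  k=0: C(11,0)·0.384615^0·0.615385^11 = 0.0047931
  k=1: C(11,1)·0.384615^1·0.615385^10 = 0.0329523
  k=2: C(11,2)·0.384615^2·0.615385^9 = 0.1029759
P(X ≤ 2) = 0.1407213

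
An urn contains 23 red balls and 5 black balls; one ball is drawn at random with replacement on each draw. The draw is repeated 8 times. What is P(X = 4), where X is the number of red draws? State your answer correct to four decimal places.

0.0324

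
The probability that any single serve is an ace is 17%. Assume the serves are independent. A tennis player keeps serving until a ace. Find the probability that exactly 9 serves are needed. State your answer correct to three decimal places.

0.038

Geometric (trials to first success), p = 0.17.
P(Y = 9) = (1−p)^8 · p = 0.22523 · 0.17 = 0.03829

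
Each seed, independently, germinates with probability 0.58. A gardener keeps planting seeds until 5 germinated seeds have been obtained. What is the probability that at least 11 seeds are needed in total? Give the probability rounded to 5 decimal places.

0.20161

Needing more than 10 seeds ⇔ fewer than 5 successes in the first 10. With X ~ Binomial(10, 0.58), P(Y > 10) = P(X ≤ 4).
  k=0: C(10,0)·0.58^0·0.42^10 = 0.0001708
  k=1: C(10,1)·0.58^1·0.42^9 = 0.0023587
  k=2: C(10,2)·0.58^2·0.42^8 = 0.0146576
  k=3: C(10,3)·0.58^3·0.42^7 = 0.0539772
  k=4: C(10,4)·0.58^4·0.42^6 = 0.1304449
P(X ≤ 4) = 0.2016092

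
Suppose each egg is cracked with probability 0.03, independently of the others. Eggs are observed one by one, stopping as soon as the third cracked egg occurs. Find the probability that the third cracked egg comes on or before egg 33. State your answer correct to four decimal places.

Finishing within 33 eggs ⇔ at least 3 successes in the first 33. With X ~ Binomial(33, 0.03), P(Y ≤ 33) = 1 − P(X ≤ 2).
  k=0: C(33,0)·0.03^0·0.97^33 = 0.365988
  k=1: C(33,1)·0.03^1·0.97^32 = 0.373534
  k=2: C(33,2)·0.03^2·0.97^31 = 0.184842
1 − 0.924365 = 0.075635

0.0756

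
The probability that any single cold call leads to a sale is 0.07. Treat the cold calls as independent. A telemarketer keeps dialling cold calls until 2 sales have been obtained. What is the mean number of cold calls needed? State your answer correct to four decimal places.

Y = total cold calls until the second success; negative binomial with r=2, p=0.07.
E[Y] = r / p = 2 / 0.07 = 28.571429

28.5714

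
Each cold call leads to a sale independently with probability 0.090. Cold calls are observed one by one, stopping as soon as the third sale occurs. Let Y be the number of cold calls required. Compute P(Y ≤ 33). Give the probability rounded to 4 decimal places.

Finishing within 33 cold calls ⇔ at least 3 successes in the first 33. With X ~ Binomial(33, 0.09), P(Y ≤ 33) = 1 − P(X ≤ 2).
  k=0: C(33,0)·0.09^0·0.91^33 = 0.044501
  k=1: C(33,1)·0.09^1·0.91^32 = 0.145238
  k=2: C(33,2)·0.09^2·0.91^31 = 0.229828
1 − 0.419566 = 0.580434

0.5804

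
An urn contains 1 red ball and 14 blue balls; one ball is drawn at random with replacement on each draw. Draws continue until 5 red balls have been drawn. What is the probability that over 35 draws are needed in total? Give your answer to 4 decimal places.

Needing more than 35 draws ⇔ fewer than 5 successes in the first 35. With X ~ Binomial(35, 0.066667), P(Y > 35) = P(X ≤ 4).
  k=0: C(35,0)·0.066667^0·0.933333^35 = 0.089390
  k=1: C(35,1)·0.066667^1·0.933333^34 = 0.223474
  k=2: C(35,2)·0.066667^2·0.933333^33 = 0.271361
  k=3: C(35,3)·0.066667^3·0.933333^32 = 0.213213
  k=4: C(35,4)·0.066667^4·0.933333^31 = 0.121836
P(X ≤ 4) = 0.919273

0.9193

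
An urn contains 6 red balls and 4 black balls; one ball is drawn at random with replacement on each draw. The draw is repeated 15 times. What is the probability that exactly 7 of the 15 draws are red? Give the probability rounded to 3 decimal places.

X ~ Binomial(n=15, p=0.60).
P(X=7) = C(15,7) · p^7 · (1−p)^8
= 6435 · 0.027994 · 0.00065536 = 0.11806

0.118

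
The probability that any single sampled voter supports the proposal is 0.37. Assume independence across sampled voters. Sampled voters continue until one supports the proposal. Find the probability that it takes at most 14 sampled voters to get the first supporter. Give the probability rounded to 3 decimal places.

0.998

Y = number of sampled voters to the first success; geometric, p = 0.37.
P(Y ≤ 14) = 1 − (1−p)^14 = 1 − 0.00155 = 0.99845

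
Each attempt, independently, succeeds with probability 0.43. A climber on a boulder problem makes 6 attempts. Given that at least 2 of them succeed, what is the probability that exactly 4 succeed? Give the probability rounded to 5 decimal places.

X ~ Binomial(6, 0.43). Want P(X=4 | X≥2) = P(X=4) / P(X≥2).
P(X=4) = C(6,4)·0.43^4·0.57^2 = 0.1666153
P(X≥2) = 1 − 0.0342964 − 0.1552366 = 0.8104670
Ratio = 0.1666153 / 0.8104670 = 0.2055793

0.20558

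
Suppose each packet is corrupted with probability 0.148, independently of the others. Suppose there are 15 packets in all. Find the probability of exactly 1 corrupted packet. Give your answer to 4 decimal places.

0.2358

X ~ Binomial(n=15, p=0.148).
P(X=1) = C(15,1) · p^1 · (1−p)^14
= 15 · 0.148 · 0.10621 = 0.235780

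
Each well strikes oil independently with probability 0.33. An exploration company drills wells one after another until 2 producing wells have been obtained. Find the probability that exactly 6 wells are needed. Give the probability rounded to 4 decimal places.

Y = trial on which the second success occurs; negative binomial, r=2, p=0.33.
P(Y=6) = C(5,1) · p^2 · (1−p)^4
= 5 · 0.1089 · 0.20151 = 0.109723

0.1097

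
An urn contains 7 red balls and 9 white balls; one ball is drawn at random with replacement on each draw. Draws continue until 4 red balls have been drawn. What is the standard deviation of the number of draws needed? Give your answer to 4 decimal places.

Y = total draws until the fourth success; negative binomial with r=4, p=0.4375.
SD(Y) = √[r(1−p)/p²] = √(11.755102) = 3.428571

3.4286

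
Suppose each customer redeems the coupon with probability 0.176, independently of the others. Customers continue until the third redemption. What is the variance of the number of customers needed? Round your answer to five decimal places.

Y = total customers until the third success; negative binomial with r=3, p=0.176.
Var(Y) = r(1−p)/p² = 3·0.824 / 0.176² = 79.8037190

79.80372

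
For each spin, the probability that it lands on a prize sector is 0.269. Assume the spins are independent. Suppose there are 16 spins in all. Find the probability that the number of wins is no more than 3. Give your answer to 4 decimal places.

X ~ Binomial(16, 0.269); P(X ≤ 3) = Σ C(16,k) p^k (1−p)^(16−k) over k:
  k=0: C(16,0)·0.269^0·0.731^16 = 0.006648
  k=1: C(16,1)·0.269^1·0.731^15 = 0.039141
  k=2: C(16,2)·0.269^2·0.731^14 = 0.108026
  k=3: C(16,3)·0.269^3·0.731^13 = 0.185511
Total = 0.339327

0.3393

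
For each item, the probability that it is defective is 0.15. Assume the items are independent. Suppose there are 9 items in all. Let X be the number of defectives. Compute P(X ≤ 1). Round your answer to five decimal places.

0.59948

X ~ Binomial(9, 0.15); P(X ≤ 1) = Σ C(9,k) p^k (1−p)^(9−k) over k:
  k=0: C(9,0)·0.15^0·0.85^9 = 0.2316169
  k=1: C(9,1)·0.15^1·0.85^8 = 0.3678622
Total = 0.5994792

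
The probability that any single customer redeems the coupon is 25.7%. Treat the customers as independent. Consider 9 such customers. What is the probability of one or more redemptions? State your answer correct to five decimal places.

0.93099

P(at least one) = 1 − P(none) = 1 − (1 − 0.257)^9
= 1 − 0.0690080 = 0.9309920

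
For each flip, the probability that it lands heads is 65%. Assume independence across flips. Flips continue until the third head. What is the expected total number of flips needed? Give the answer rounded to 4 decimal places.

4.6154

Y = total flips until the third success; negative binomial with r=3, p=0.65.
E[Y] = r / p = 3 / 0.65 = 4.615385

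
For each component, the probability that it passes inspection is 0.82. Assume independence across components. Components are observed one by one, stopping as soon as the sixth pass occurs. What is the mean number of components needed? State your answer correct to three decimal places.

Y = total components until the sixth success; negative binomial with r=6, p=0.82.
E[Y] = r / p = 6 / 0.82 = 7.31707

7.317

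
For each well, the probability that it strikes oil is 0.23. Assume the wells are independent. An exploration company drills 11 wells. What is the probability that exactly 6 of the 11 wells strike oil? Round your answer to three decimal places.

X ~ Binomial(n=11, p=0.23).
P(X=6) = C(11,6) · p^6 · (1−p)^5
= 462 · 0.00014804 · 0.27068 = 0.01851

0.019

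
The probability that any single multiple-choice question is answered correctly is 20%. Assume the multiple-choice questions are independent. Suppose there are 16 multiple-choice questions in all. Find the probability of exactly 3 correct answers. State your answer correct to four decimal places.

X ~ Binomial(n=16, p=0.20).
P(X=3) = C(16,3) · p^3 · (1−p)^13
= 560 · 0.008 · 0.054976 = 0.246291

0.2463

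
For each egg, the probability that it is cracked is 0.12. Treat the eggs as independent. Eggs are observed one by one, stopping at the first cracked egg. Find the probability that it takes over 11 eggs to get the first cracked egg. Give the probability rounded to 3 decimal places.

Y = number of eggs to the first success; geometric, p = 0.12.
P(Y > 11) = P(first 11 all fail) = (1−p)^11 = 0.24508

0.245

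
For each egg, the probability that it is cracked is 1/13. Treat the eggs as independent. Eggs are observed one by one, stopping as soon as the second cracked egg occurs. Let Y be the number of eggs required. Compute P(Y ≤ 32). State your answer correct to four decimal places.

0.7169

Finishing within 32 eggs ⇔ at least 2 successes in the first 32. With X ~ Binomial(32, 0.076923), P(Y ≤ 32) = 1 − P(X ≤ 1).
  k=0: C(32,0)·0.076923^0·0.923077^32 = 0.077199
  k=1: C(32,1)·0.076923^1·0.923077^31 = 0.205864
1 − 0.283064 = 0.716936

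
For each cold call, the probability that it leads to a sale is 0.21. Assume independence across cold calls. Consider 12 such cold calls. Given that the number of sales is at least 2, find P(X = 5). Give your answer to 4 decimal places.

0.0826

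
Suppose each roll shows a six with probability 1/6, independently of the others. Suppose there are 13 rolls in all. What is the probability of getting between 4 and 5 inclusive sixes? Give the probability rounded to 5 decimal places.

X ~ Binomial(13, 0.166667); P(4 ≤ X ≤ 5) = Σ C(13,k) p^k (1−p)^(13−k) over k:
  k=4: C(13,4)·0.166667^4·0.833333^9 = 0.1069227
  k=5: C(13,5)·0.166667^5·0.833333^8 = 0.0384922
Total = 0.1454148

0.14541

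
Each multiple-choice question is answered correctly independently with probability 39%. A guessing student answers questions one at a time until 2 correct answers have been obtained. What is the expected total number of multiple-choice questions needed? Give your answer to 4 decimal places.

Y = total multiple-choice questions until the second success; negative binomial with r=2, p=0.39.
E[Y] = r / p = 2 / 0.39 = 5.128205

5.1282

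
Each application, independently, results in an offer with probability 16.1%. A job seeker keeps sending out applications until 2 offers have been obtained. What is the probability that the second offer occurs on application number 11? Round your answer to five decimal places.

Y = trial on which the second success occurs; negative binomial, r=2, p=0.161.
P(Y=11) = C(10,1) · p^2 · (1−p)^9
= 10 · 0.025921 · 0.206 = 0.0533961

0.05340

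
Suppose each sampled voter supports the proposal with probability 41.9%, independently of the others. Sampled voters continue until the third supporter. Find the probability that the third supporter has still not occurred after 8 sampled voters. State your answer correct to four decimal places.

Needing more than 8 sampled voters ⇔ fewer than 3 successes in the first 8. With X ~ Binomial(8, 0.419), P(Y > 8) = P(X ≤ 2).
  k=0: C(8,0)·0.419^0·0.581^8 = 0.012984
  k=1: C(8,1)·0.419^1·0.581^7 = 0.074910
  k=2: C(8,2)·0.419^2·0.581^6 = 0.189079
P(X ≤ 2) = 0.276972

0.2770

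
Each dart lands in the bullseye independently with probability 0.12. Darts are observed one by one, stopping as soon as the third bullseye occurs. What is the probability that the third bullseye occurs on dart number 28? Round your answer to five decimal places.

0.02483

Y = trial on which the third success occurs; negative binomial, r=3, p=0.12.
P(Y=28) = C(27,2) · p^3 · (1−p)^25
= 351 · 0.001728 · 0.040932 = 0.0248266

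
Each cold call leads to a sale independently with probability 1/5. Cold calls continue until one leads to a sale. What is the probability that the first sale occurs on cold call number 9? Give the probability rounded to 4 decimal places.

Geometric (trials to first success), p = 0.20.
P(Y = 9) = (1−p)^8 · p = 0.16777 · 0.20 = 0.033554

0.0336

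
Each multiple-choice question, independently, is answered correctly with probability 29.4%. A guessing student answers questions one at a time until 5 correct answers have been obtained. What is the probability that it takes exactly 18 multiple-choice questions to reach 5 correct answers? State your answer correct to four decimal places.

Y = trial on which the fifth success occurs; negative binomial, r=5, p=0.294.
P(Y=18) = C(17,4) · p^5 · (1−p)^13
= 2380 · 0.0021965 · 0.010826 = 0.056595

0.0566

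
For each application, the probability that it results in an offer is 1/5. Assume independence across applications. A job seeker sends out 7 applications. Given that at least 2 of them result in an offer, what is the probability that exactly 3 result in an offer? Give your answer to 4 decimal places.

X ~ Binomial(7, 0.20). Want P(X=3 | X≥2) = P(X=3) / P(X≥2).
P(X=3) = C(7,3)·0.20^3·0.80^4 = 0.114688
P(X≥2) = 1 − 0.209715 − 0.367002 = 0.423283
Ratio = 0.114688 / 0.423283 = 0.270949

0.2709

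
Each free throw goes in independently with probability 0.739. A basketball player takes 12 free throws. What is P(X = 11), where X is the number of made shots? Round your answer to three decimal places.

X ~ Binomial(n=12, p=0.739).
P(X=11) = C(12,11) · p^11 · (1−p)^1
= 12 · 0.0359 · 0.261 = 0.11244

0.112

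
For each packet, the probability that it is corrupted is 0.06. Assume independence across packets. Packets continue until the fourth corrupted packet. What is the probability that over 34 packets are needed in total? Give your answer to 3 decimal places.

Needing more than 34 packets ⇔ fewer than 4 successes in the first 34. With X ~ Binomial(34, 0.06), P(Y > 34) = P(X ≤ 3).
  k=0: C(34,0)·0.06^0·0.94^34 = 0.12200
  k=1: C(34,1)·0.06^1·0.94^33 = 0.26476
  k=2: C(34,2)·0.06^2·0.94^32 = 0.27884
  k=3: C(34,3)·0.06^3·0.94^31 = 0.18985
P(X ≤ 3) = 0.85544

0.855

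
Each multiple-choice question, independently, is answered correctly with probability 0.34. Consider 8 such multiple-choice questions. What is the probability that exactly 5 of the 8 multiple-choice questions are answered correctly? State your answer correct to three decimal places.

X ~ Binomial(n=8, p=0.34).
P(X=5) = C(8,5) · p^5 · (1−p)^3
= 56 · 0.0045435 · 0.2875 = 0.07315

0.073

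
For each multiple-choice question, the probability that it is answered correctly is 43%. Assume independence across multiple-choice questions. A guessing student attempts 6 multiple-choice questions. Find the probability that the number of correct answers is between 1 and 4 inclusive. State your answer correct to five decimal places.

X ~ Binomial(6, 0.43); P(1 ≤ X ≤ 4) = Σ C(6,k) p^k (1−p)^(6−k) over k:
  k=1: C(6,1)·0.43^1·0.57^5 = 0.1552366
  k=2: C(6,2)·0.43^2·0.57^4 = 0.2927707
  k=3: C(6,3)·0.43^3·0.57^3 = 0.2944828
  k=4: C(6,4)·0.43^4·0.57^2 = 0.1666153
Total = 0.9091053

0.90911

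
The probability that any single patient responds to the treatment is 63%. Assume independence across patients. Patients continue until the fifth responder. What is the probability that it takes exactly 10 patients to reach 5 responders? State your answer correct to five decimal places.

0.08671

Y = trial on which the fifth success occurs; negative binomial, r=5, p=0.63.
P(Y=10) = C(9,4) · p^5 · (1−p)^5
= 126 · 0.099244 · 0.0069344 = 0.0867125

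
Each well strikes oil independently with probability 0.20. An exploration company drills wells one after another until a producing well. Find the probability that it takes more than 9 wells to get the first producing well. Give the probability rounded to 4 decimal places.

0.1342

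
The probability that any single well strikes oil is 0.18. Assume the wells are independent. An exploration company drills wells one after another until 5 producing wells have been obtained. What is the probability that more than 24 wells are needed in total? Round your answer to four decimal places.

0.5607

Needing more than 24 wells ⇔ fewer than 5 successes in the first 24. With X ~ Binomial(24, 0.18), P(Y > 24) = P(X ≤ 4).
  k=0: C(24,0)·0.18^0·0.82^24 = 0.008541
  k=1: C(24,1)·0.18^1·0.82^23 = 0.044999
  k=2: C(24,2)·0.18^2·0.82^22 = 0.113595
  k=3: C(24,3)·0.18^3·0.82^21 = 0.182860
  k=4: C(24,4)·0.18^4·0.82^20 = 0.210735
P(X ≤ 4) = 0.560731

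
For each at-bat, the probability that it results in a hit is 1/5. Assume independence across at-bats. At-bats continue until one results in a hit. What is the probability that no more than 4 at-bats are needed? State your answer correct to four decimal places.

0.5904

Y = number of at-bats to the first success; geometric, p = 0.20.
P(Y ≤ 4) = 1 − (1−p)^4 = 1 − 0.409600 = 0.590400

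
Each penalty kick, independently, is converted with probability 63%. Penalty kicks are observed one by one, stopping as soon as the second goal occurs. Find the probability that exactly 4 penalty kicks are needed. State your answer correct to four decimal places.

0.1630

Y = trial on which the second success occurs; negative binomial, r=2, p=0.63.
P(Y=4) = C(3,1) · p^2 · (1−p)^2
= 3 · 0.3969 · 0.1369 = 0.163007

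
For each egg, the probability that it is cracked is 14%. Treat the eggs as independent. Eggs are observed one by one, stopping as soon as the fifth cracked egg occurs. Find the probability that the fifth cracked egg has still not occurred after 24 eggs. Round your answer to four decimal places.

Needing more than 24 eggs ⇔ fewer than 5 successes in the first 24. With X ~ Binomial(24, 0.14), P(Y > 24) = P(X ≤ 4).
  k=0: C(24,0)·0.14^0·0.86^24 = 0.026789
  k=1: C(24,1)·0.14^1·0.86^23 = 0.104666
  k=2: C(24,2)·0.14^2·0.86^22 = 0.195944
  k=3: C(24,3)·0.14^3·0.86^21 = 0.233917
  k=4: C(24,4)·0.14^4·0.86^20 = 0.199918
P(X ≤ 4) = 0.761233

0.7612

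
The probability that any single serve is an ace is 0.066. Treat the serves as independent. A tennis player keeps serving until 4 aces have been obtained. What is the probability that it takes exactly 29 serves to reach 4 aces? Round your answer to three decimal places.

0.011

Y = trial on which the fourth success occurs; negative binomial, r=4, p=0.066.
P(Y=29) = C(28,3) · p^4 · (1−p)^25
= 3276 · 1.8975e-05 · 0.18141 = 0.01128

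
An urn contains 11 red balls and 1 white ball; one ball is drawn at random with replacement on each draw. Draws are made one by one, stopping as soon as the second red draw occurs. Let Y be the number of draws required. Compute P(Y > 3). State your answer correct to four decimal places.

0.0197

Needing more than 3 draws ⇔ fewer than 2 successes in the first 3. With X ~ Binomial(3, 0.916667), P(Y > 3) = P(X ≤ 1).
  k=0: C(3,0)·0.916667^0·0.083333^3 = 0.000579
  k=1: C(3,1)·0.916667^1·0.083333^2 = 0.019097
P(X ≤ 1) = 0.019676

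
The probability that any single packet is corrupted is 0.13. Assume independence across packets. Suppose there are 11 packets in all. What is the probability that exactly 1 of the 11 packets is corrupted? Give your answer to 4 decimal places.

X ~ Binomial(n=11, p=0.13).
P(X=1) = C(11,1) · p^1 · (1−p)^10
= 11 · 0.13 · 0.24842 = 0.355245

0.3552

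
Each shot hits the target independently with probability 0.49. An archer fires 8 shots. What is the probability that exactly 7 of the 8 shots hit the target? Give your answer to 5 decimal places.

0.02767

X ~ Binomial(n=8, p=0.49).
P(X=7) = C(8,7) · p^7 · (1−p)^1
= 8 · 0.0067822 · 0.51 = 0.0276715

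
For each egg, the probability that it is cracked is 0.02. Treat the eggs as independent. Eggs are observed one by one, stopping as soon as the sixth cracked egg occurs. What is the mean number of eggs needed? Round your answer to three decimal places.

300.000

Y = total eggs until the sixth success; negative binomial with r=6, p=0.02.
E[Y] = r / p = 6 / 0.02 = 300.00000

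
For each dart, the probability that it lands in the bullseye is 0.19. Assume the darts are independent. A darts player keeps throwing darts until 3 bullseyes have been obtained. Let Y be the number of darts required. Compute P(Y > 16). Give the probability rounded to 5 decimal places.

Needing more than 16 darts ⇔ fewer than 3 successes in the first 16. With X ~ Binomial(16, 0.19), P(Y > 16) = P(X ≤ 2).
  k=0: C(16,0)·0.19^0·0.81^16 = 0.0343368
  k=1: C(16,1)·0.19^1·0.81^15 = 0.1288691
  k=2: C(16,2)·0.19^2·0.81^14 = 0.2267142
P(X ≤ 2) = 0.3899202

0.38992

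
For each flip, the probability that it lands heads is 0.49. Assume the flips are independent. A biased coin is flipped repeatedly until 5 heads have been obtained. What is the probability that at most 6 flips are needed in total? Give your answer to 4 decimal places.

Finishing within 6 flips ⇔ at least 5 successes in the first 6. With X ~ Binomial(6, 0.49), P(Y ≤ 6) = 1 − P(X ≤ 4).
  k=0: C(6,0)·0.49^0·0.51^6 = 0.017596
  k=1: C(6,1)·0.49^1·0.51^5 = 0.101437
  k=2: C(6,2)·0.49^2·0.51^4 = 0.243649
  k=3: C(6,3)·0.49^3·0.51^3 = 0.312125
  k=4: C(6,4)·0.49^4·0.51^2 = 0.224914
1 − 0.899721 = 0.100279

0.1003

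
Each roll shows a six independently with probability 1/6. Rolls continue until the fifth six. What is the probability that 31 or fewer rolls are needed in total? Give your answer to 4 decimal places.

Finishing within 31 rolls ⇔ at least 5 successes in the first 31. With X ~ Binomial(31, 0.166667), P(Y ≤ 31) = 1 − P(X ≤ 4).
  k=0: C(31,0)·0.166667^0·0.833333^31 = 0.003511
  k=1: C(31,1)·0.166667^1·0.833333^30 = 0.021766
  k=2: C(31,2)·0.166667^2·0.833333^29 = 0.065297
  k=3: C(31,3)·0.166667^3·0.833333^28 = 0.126241
  k=4: C(31,4)·0.166667^4·0.833333^27 = 0.176738
1 − 0.393552 = 0.606448

0.6064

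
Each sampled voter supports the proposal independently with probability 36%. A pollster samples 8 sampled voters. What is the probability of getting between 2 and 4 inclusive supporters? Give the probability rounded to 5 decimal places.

X ~ Binomial(8, 0.36); P(2 ≤ X ≤ 4) = Σ C(8,k) p^k (1−p)^(8−k) over k:
  k=2: C(8,2)·0.36^2·0.64^6 = 0.2493692
  k=3: C(8,3)·0.36^3·0.64^5 = 0.2805404
  k=4: C(8,4)·0.36^4·0.64^4 = 0.1972550
Total = 0.7271646

0.72716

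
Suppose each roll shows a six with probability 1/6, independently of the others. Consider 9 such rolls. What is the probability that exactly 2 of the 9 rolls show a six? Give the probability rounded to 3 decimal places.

X ~ Binomial(n=9, p=0.166667).
P(X=2) = C(9,2) · p^2 · (1−p)^7
= 36 · 0.027778 · 0.27908 = 0.27908

0.279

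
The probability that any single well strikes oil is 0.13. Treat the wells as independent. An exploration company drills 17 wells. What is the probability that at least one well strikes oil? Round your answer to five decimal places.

P(at least one) = 1 − P(none) = 1 − (1 − 0.13)^17
= 1 − 0.0937189 = 0.9062811

0.90628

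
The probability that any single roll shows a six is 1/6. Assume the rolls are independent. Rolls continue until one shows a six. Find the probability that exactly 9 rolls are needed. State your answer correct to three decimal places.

0.039

Geometric (trials to first success), p = 0.166667.
P(Y = 9) = (1−p)^8 · p = 0.23257 · 0.166667 = 0.03876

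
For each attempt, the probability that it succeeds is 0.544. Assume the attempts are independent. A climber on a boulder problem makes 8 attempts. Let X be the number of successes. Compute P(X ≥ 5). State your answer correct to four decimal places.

0.4630

X ~ Binomial(8, 0.544); P(X ≥ 5) = Σ C(8,k) p^k (1−p)^(8−k) over k:
  k=5: C(8,5)·0.544^5·0.456^3 = 0.252975
  k=6: C(8,6)·0.544^6·0.456^2 = 0.150897
  k=7: C(8,7)·0.544^7·0.456^1 = 0.051434
  k=8: C(8,8)·0.544^8·0.456^0 = 0.007670
Total = 0.462975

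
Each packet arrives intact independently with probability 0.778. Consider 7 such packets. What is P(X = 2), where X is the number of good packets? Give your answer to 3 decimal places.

X ~ Binomial(n=7, p=0.778).
P(X=2) = C(7,2) · p^2 · (1−p)^5
= 21 · 0.60528 · 0.00053922 = 0.00685

0.007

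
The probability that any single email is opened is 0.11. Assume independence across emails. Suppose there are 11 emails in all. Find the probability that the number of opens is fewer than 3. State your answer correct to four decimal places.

0.8880

X ~ Binomial(11, 0.11); P(X ≤ 2) = Σ C(11,k) p^k (1−p)^(11−k) over k:
  k=0: C(11,0)·0.11^0·0.89^11 = 0.277517
  k=1: C(11,1)·0.11^1·0.89^10 = 0.377299
  k=2: C(11,2)·0.11^2·0.89^9 = 0.233162
Total = 0.887978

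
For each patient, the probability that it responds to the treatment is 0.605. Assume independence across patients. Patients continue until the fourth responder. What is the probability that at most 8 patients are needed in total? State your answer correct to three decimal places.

0.834

Finishing within 8 patients ⇔ at least 4 successes in the first 8. With X ~ Binomial(8, 0.605), P(Y ≤ 8) = 1 − P(X ≤ 3).
  k=0: C(8,0)·0.605^0·0.395^8 = 0.00059
  k=1: C(8,1)·0.605^1·0.395^7 = 0.00726
  k=2: C(8,2)·0.605^2·0.395^6 = 0.03893
  k=3: C(8,3)·0.605^3·0.395^5 = 0.11924
1 − 0.16603 = 0.83397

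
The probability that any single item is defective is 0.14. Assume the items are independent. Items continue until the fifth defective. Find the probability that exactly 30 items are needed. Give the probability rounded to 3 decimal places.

Y = trial on which the fifth success occurs; negative binomial, r=5, p=0.14.
P(Y=30) = C(29,4) · p^5 · (1−p)^25
= 23751 · 5.3782e-05 · 0.023039 = 0.02943

0.029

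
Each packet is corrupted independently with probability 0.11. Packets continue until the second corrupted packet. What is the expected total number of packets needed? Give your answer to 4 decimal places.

18.1818

Y = total packets until the second success; negative binomial with r=2, p=0.11.
E[Y] = r / p = 2 / 0.11 = 18.181818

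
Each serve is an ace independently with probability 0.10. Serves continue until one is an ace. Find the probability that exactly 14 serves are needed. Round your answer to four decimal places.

0.0254

Geometric (trials to first success), p = 0.10.
P(Y = 14) = (1−p)^13 · p = 0.25419 · 0.10 = 0.025419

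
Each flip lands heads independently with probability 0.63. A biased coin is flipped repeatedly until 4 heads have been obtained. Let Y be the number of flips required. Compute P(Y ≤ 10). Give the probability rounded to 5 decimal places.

0.96437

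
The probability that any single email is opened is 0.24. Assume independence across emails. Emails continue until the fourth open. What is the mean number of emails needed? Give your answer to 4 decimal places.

16.6667

Y = total emails until the fourth success; negative binomial with r=4, p=0.24.
E[Y] = r / p = 4 / 0.24 = 16.666667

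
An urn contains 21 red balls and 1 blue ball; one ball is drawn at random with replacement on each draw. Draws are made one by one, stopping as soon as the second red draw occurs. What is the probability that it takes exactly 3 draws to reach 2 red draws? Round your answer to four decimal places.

0.0828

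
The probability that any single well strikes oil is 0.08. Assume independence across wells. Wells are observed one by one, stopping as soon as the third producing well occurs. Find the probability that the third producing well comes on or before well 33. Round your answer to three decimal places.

Finishing within 33 wells ⇔ at least 3 successes in the first 33. With X ~ Binomial(33, 0.08), P(Y ≤ 33) = 1 − P(X ≤ 2).
  k=0: C(33,0)·0.08^0·0.92^33 = 0.06383
  k=1: C(33,1)·0.08^1·0.92^32 = 0.18315
  k=2: C(33,2)·0.08^2·0.92^31 = 0.25482
1 − 0.50180 = 0.49820

0.498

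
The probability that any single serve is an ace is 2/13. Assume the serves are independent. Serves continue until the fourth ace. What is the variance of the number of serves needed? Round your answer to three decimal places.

Y = total serves until the fourth success; negative binomial with r=4, p=0.153846.
Var(Y) = r(1−p)/p² = 4·0.846154 / 0.153846² = 143.00000

143.000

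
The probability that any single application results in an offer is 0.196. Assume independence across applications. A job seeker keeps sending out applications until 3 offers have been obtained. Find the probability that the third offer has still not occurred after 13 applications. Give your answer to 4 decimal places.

0.5165

Needing more than 13 applications ⇔ fewer than 3 successes in the first 13. With X ~ Binomial(13, 0.196), P(Y > 13) = P(X ≤ 2).
  k=0: C(13,0)·0.196^0·0.804^13 = 0.058658
  k=1: C(13,1)·0.196^1·0.804^12 = 0.185897
  k=2: C(13,2)·0.196^2·0.804^11 = 0.271909
P(X ≤ 2) = 0.516464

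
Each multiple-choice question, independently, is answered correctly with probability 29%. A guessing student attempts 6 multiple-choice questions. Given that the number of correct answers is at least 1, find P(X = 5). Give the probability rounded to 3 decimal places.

X ~ Binomial(6, 0.29). Want P(X=5 | X≥1) = P(X=5) / P(X≥1).
P(X=5) = C(6,5)·0.29^5·0.71^1 = 0.00874
P(X≥1) = 1 − 0.12810 = 0.87190
Ratio = 0.00874 / 0.87190 = 0.01002

0.010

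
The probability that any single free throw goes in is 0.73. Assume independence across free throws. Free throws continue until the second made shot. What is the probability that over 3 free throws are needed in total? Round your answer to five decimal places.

0.17933

Needing more than 3 free throws ⇔ fewer than 2 successes in the first 3. With X ~ Binomial(3, 0.73), P(Y > 3) = P(X ≤ 1).
  k=0: C(3,0)·0.73^0·0.27^3 = 0.0196830
  k=1: C(3,1)·0.73^1·0.27^2 = 0.1596510
P(X ≤ 1) = 0.1793340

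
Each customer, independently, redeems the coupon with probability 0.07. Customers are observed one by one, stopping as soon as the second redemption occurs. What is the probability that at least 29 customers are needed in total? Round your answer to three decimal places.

Needing more than 28 customers ⇔ fewer than 2 successes in the first 28. With X ~ Binomial(28, 0.07), P(Y > 28) = P(X ≤ 1).
  k=0: C(28,0)·0.07^0·0.93^28 = 0.13108
  k=1: C(28,1)·0.07^1·0.93^27 = 0.27625
P(X ≤ 1) = 0.40732

0.407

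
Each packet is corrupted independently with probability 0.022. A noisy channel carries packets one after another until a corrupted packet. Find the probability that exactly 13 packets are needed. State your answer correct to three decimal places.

0.017

Geometric (trials to first success), p = 0.022.
P(Y = 13) = (1−p)^12 · p = 0.76571 · 0.022 = 0.01685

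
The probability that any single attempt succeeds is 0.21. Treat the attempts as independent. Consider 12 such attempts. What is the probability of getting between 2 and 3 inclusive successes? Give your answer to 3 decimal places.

0.520

X ~ Binomial(12, 0.21); P(2 ≤ X ≤ 3) = Σ C(12,k) p^k (1−p)^(12−k) over k:
  k=2: C(12,2)·0.21^2·0.79^10 = 0.27558
  k=3: C(12,3)·0.21^3·0.79^9 = 0.24419
Total = 0.51977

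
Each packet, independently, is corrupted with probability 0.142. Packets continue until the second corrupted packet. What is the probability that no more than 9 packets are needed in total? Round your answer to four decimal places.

0.3727

Finishing within 9 packets ⇔ at least 2 successes in the first 9. With X ~ Binomial(9, 0.142), P(Y ≤ 9) = 1 − P(X ≤ 1).
  k=0: C(9,0)·0.142^0·0.858^9 = 0.251991
  k=1: C(9,1)·0.142^1·0.858^8 = 0.375344
1 − 0.627335 = 0.372665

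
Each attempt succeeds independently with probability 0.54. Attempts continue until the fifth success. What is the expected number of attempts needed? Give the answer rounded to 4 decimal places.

9.2593

Y = total attempts until the fifth success; negative binomial with r=5, p=0.54.
E[Y] = r / p = 5 / 0.54 = 9.259259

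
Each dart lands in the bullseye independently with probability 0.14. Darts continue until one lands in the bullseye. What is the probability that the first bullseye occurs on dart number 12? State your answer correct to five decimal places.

Geometric (trials to first success), p = 0.14.
P(Y = 12) = (1−p)^11 · p = 0.19032 · 0.14 = 0.0266447

0.02664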